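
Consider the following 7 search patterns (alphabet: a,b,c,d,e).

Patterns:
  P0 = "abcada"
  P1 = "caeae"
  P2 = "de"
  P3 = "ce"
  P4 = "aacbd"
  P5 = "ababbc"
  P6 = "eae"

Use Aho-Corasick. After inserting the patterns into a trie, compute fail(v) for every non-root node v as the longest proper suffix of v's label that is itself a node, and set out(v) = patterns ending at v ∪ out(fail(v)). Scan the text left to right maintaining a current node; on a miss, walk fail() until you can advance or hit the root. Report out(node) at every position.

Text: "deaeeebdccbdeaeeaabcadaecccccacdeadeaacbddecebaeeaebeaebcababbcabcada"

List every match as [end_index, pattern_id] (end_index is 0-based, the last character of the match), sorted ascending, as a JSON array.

Build:
Trie nodes:
  n0 'ε': a→1 c→7 d→12 e→23
  n1 'a': a→15 b→2
  n2 'ab': a→19 c→3
  n3 'abc': a→4
  n4 'abca': d→5
  n5 'abcad': a→6
  n6 'abcada': ·  ←P0
  n7 'c': a→8 e→14
  n8 'ca': e→9
  n9 'cae': a→10
  n10 'caea': e→11
  n11 'caeae': ·  ←P1
  n12 'd': e→13
  n13 'de': ·  ←P2
  n14 'ce': ·  ←P3
  n15 'aa': c→16
  n16 'aac': b→17
  n17 'aacb': d→18
  n18 'aacbd': ·  ←P4
  n19 'aba': b→20
  n20 'abab': b→21
  n21 'ababb': c→22
  n22 'ababbc': ·  ←P5
  n23 'e': a→24
  n24 'ea': e→25
  n25 'eae': ·  ←P6

BFS fail/out derivation:
  fail(1) 'a': from fail(0)=0 chase 'a': 0 ⇒ 0;  out=∅∪out(0)=∅
  fail(7) 'c': from fail(0)=0 chase 'c': 0 ⇒ 0;  out=∅∪out(0)=∅
  fail(12) 'd': from fail(0)=0 chase 'd': 0 ⇒ 0;  out=∅∪out(0)=∅
  fail(23) 'e': from fail(0)=0 chase 'e': 0 ⇒ 0;  out=∅∪out(0)=∅
  fail(2) 'ab': from fail(1)=0 chase 'b': 0 ⇒ 0;  out=∅∪out(0)=∅
  fail(8) 'ca': from fail(7)=0 chase 'a': 0 ⇒ 1;  out=∅∪out(1)=∅
  fail(13) 'de': from fail(12)=0 chase 'e': 0 ⇒ 23;  out={2}∪out(23)={2}
  fail(14) 'ce': from fail(7)=0 chase 'e': 0 ⇒ 23;  out={3}∪out(23)={3}
  fail(15) 'aa': from fail(1)=0 chase 'a': 0 ⇒ 1;  out=∅∪out(1)=∅
  fail(24) 'ea': from fail(23)=0 chase 'a': 0 ⇒ 1;  out=∅∪out(1)=∅
  fail(3) 'abc': from fail(2)=0 chase 'c': 0 ⇒ 7;  out=∅∪out(7)=∅
  fail(9) 'cae': from fail(8)=1 chase 'e': 1→0 ⇒ 23;  out=∅∪out(23)=∅
  fail(16) 'aac': from fail(15)=1 chase 'c': 1→0 ⇒ 7;  out=∅∪out(7)=∅
  fail(19) 'aba': from fail(2)=0 chase 'a': 0 ⇒ 1;  out=∅∪out(1)=∅
  fail(25) 'eae': from fail(24)=1 chase 'e': 1→0 ⇒ 23;  out={6}∪out(23)={6}
  fail(4) 'abca': from fail(3)=7 chase 'a': 7 ⇒ 8;  out=∅∪out(8)=∅
  fail(10) 'caea': from fail(9)=23 chase 'a': 23 ⇒ 24;  out=∅∪out(24)=∅
  fail(17) 'aacb': from fail(16)=7 chase 'b': 7→0 ⇒ 0;  out=∅∪out(0)=∅
  fail(20) 'abab': from fail(19)=1 chase 'b': 1 ⇒ 2;  out=∅∪out(2)=∅
  fail(5) 'abcad': from fail(4)=8 chase 'd': 8→1→0 ⇒ 12;  out=∅∪out(12)=∅
  fail(11) 'caeae': from fail(10)=24 chase 'e': 24 ⇒ 25;  out={1}∪out(25)={1,6}
  fail(18) 'aacbd': from fail(17)=0 chase 'd': 0 ⇒ 12;  out={4}∪out(12)={4}
  fail(21) 'ababb': from fail(20)=2 chase 'b': 2→0 ⇒ 0;  out=∅∪out(0)=∅
  fail(6) 'abcada': from fail(5)=12 chase 'a': 12→0 ⇒ 1;  out={0}∪out(1)={0}
  fail(22) 'ababbc': from fail(21)=0 chase 'c': 0 ⇒ 7;  out={5}∪out(7)={5}

Text stream:
[0] read 'd'  n0⇒n12
[1] read 'e'  n12⇒n13  emit P2@[0:1]
[2] read 'a'  n13⇒n24 (via fail)
[3] read 'e'  n24⇒n25  emit P6@[1:3]
[4] read 'e'  n25⇒n23 (via fail)
[5] read 'e'  n23⇒n23 (via fail)
[6] read 'b'  n23⇒n0 (via fail)
[7] read 'd'  n0⇒n12
[8] read 'c'  n12⇒n7 (via fail)
[9] read 'c'  n7⇒n7 (via fail)
[10] read 'b'  n7⇒n0 (via fail)
[11] read 'd'  n0⇒n12
[12] read 'e'  n12⇒n13  emit P2@[11:12]
[13] read 'a'  n13⇒n24 (via fail)
[14] read 'e'  n24⇒n25  emit P6@[12:14]
[15] read 'e'  n25⇒n23 (via fail)
[16] read 'a'  n23⇒n24
[17] read 'a'  n24⇒n15 (via fail)
[18] read 'b'  n15⇒n2 (via fail)
[19] read 'c'  n2⇒n3
[20] read 'a'  n3⇒n4
[21] read 'd'  n4⇒n5
[22] read 'a'  n5⇒n6  emit P0@[17:22]
[23] read 'e'  n6⇒n23 (via fail)
[24] read 'c'  n23⇒n7 (via fail)
[25] read 'c'  n7⇒n7 (via fail)
[26] read 'c'  n7⇒n7 (via fail)
[27] read 'c'  n7⇒n7 (via fail)
[28] read 'c'  n7⇒n7 (via fail)
[29] read 'a'  n7⇒n8
[30] read 'c'  n8⇒n7 (via fail)
[31] read 'd'  n7⇒n12 (via fail)
[32] read 'e'  n12⇒n13  emit P2@[31:32]
[33] read 'a'  n13⇒n24 (via fail)
[34] read 'd'  n24⇒n12 (via fail)
[35] read 'e'  n12⇒n13  emit P2@[34:35]
[36] read 'a'  n13⇒n24 (via fail)
[37] read 'a'  n24⇒n15 (via fail)
[38] read 'c'  n15⇒n16
[39] read 'b'  n16⇒n17
[40] read 'd'  n17⇒n18  emit P4@[36:40]
[41] read 'd'  n18⇒n12 (via fail)
[42] read 'e'  n12⇒n13  emit P2@[41:42]
[43] read 'c'  n13⇒n7 (via fail)
[44] read 'e'  n7⇒n14  emit P3@[43:44]
[45] read 'b'  n14⇒n0 (via fail)
[46] read 'a'  n0⇒n1
[47] read 'e'  n1⇒n23 (via fail)
[48] read 'e'  n23⇒n23 (via fail)
[49] read 'a'  n23⇒n24
[50] read 'e'  n24⇒n25  emit P6@[48:50]
[51] read 'b'  n25⇒n0 (via fail)
[52] read 'e'  n0⇒n23
[53] read 'a'  n23⇒n24
[54] read 'e'  n24⇒n25  emit P6@[52:54]
[55] read 'b'  n25⇒n0 (via fail)
[56] read 'c'  n0⇒n7
[57] read 'a'  n7⇒n8
[58] read 'b'  n8⇒n2 (via fail)
[59] read 'a'  n2⇒n19
[60] read 'b'  n19⇒n20
[61] read 'b'  n20⇒n21
[62] read 'c'  n21⇒n22  emit P5@[57:62]
[63] read 'a'  n22⇒n8 (via fail)
[64] read 'b'  n8⇒n2 (via fail)
[65] read 'c'  n2⇒n3
[66] read 'a'  n3⇒n4
[67] read 'd'  n4⇒n5
[68] read 'a'  n5⇒n6  emit P0@[63:68]

Matches: [[1,2],[3,6],[12,2],[14,6],[22,0],[32,2],[35,2],[40,4],[42,2],[44,3],[50,6],[54,6],[62,5],[68,0]]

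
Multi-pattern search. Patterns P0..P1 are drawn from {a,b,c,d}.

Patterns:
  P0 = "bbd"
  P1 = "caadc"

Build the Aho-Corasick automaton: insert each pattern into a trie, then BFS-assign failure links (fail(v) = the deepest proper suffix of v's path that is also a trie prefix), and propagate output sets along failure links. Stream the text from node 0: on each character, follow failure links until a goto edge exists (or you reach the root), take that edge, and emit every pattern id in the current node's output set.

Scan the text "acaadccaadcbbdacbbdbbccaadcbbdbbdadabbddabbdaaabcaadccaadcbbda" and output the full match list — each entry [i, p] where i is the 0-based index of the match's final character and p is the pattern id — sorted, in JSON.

Build:
Trie (insert patterns):
  0='ε' goto b→1 c→4
  1='b' goto b→2
  2='bb' goto d→3
  3='bbd' goto ·  ←P0
  4='c' goto a→5
  5='ca' goto a→6
  6='caa' goto d→7
  7='caad' goto c→8
  8='caadc' goto ·  ←P1

Failure links (BFS by depth):
  n1('b'): parent n0 fail=0; on 'b' 0 → fail=0;  out ∅∪∅=∅
  n4('c'): parent n0 fail=0; on 'c' 0 → fail=0;  out ∅∪∅=∅
  n2('bb'): parent n1 fail=0; on 'b' 0 → fail=1;  out ∅∪∅=∅
  n5('ca'): parent n4 fail=0; on 'a' 0 → fail=0;  out ∅∪∅=∅
  n3('bbd'): parent n2 fail=1; on 'd' 1→0 → fail=0;  out {0}∪∅={0}
  n6('caa'): parent n5 fail=0; on 'a' 0 → fail=0;  out ∅∪∅=∅
  n7('caad'): parent n6 fail=0; on 'd' 0 → fail=0;  out ∅∪∅=∅
  n8('caadc'): parent n7 fail=0; on 'c' 0 → fail=4;  out {1}∪∅={1}

Scan:
i=0 'a': node 0→0
i=1 'c': node 0→4
i=2 'a': node 4→5
i=3 'a': node 5→6
i=4 'd': node 6→7
i=5 'c': node 7→8  ** P1@[1:5]
i=6 'c': node 8→4 (fail-walked)
i=7 'a': node 4→5
i=8 'a': node 5→6
i=9 'd': node 6→7
i=10 'c': node 7→8  ** P1@[6:10]
i=11 'b': node 8→1 (fail-walked)
i=12 'b': node 1→2
i=13 'd': node 2→3  ** P0@[11:13]
i=14 'a': node 3→0 (fail-walked)
i=15 'c': node 0→4
i=16 'b': node 4→1 (fail-walked)
i=17 'b': node 1→2
i=18 'd': node 2→3  ** P0@[16:18]
i=19 'b': node 3→1 (fail-walked)
i=20 'b': node 1→2
i=21 'c': node 2→4 (fail-walked)
i=22 'c': node 4→4 (fail-walked)
i=23 'a': node 4→5
i=24 'a': node 5→6
i=25 'd': node 6→7
i=26 'c': node 7→8  ** P1@[22:26]
i=27 'b': node 8→1 (fail-walked)
i=28 'b': node 1→2
i=29 'd': node 2→3  ** P0@[27:29]
i=30 'b': node 3→1 (fail-walked)
i=31 'b': node 1→2
i=32 'd': node 2→3  ** P0@[30:32]
i=33 'a': node 3→0 (fail-walked)
i=34 'd': node 0→0
i=35 'a': node 0→0
i=36 'b': node 0→1
i=37 'b': node 1→2
i=38 'd': node 2→3  ** P0@[36:38]
i=39 'd': node 3→0 (fail-walked)
i=40 'a': node 0→0
i=41 'b': node 0→1
i=42 'b': node 1→2
i=43 'd': node 2→3  ** P0@[41:43]
i=44 'a': node 3→0 (fail-walked)
i=45 'a': node 0→0
i=46 'a': node 0→0
i=47 'b': node 0→1
i=48 'c': node 1→4 (fail-walked)
i=49 'a': node 4→5
i=50 'a': node 5→6
i=51 'd': node 6→7
i=52 'c': node 7→8  ** P1@[48:52]
i=53 'c': node 8→4 (fail-walked)
i=54 'a': node 4→5
i=55 'a': node 5→6
i=56 'd': node 6→7
i=57 'c': node 7→8  ** P1@[53:57]
i=58 'b': node 8→1 (fail-walked)
i=59 'b': node 1→2
i=60 'd': node 2→3  ** P0@[58:60]
i=61 'a': node 3→0 (fail-walked)

Result: [[5,1],[10,1],[13,0],[18,0],[26,1],[29,0],[32,0],[38,0],[43,0],[52,1],[57,1],[60,0]]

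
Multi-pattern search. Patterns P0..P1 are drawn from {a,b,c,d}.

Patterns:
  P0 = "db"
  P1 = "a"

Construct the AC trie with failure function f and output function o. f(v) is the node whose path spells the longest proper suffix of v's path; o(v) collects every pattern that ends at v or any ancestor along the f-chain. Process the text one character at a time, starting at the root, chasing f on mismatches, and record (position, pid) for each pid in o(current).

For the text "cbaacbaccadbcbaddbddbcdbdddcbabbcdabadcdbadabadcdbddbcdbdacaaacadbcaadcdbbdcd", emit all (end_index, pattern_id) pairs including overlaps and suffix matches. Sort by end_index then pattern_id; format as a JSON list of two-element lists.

Build:
Trie (insert patterns):
  0='ε' goto a→3 d→1
  1='d' goto b→2
  2='db' goto ·  [P0 ends]
  3='a' goto ·  [P1 ends]

Failure links (BFS by depth):
  fail(1) 'd': from fail(0)=0 chase 'd': 0 ⇒ 0;  out=∅∪out(0)=∅
  fail(3) 'a': from fail(0)=0 chase 'a': 0 ⇒ 0;  out={1}∪out(0)={1}
  fail(2) 'db': from fail(1)=0 chase 'b': 0 ⇒ 0;  out={0}∪out(0)={0}

Run:
i=0 'c': node 0→0
i=1 'b': node 0→0
i=2 'a': node 0→3  → match P1@[2:2]
i=3 'a': node 3→3 (via fail)  → match P1@[3:3]
i=4 'c': node 3→0 (via fail)
i=5 'b': node 0→0
i=6 'a': node 0→3  → match P1@[6:6]
i=7 'c': node 3→0 (via fail)
i=8 'c': node 0→0
i=9 'a': node 0→3  → match P1@[9:9]
i=10 'd': node 3→1 (via fail)
i=11 'b': node 1→2  → match P0@[10:11]
i=12 'c': node 2→0 (via fail)
i=13 'b': node 0→0
i=14 'a': node 0→3  → match P1@[14:14]
i=15 'd': node 3→1 (via fail)
i=16 'd': node 1→1 (via fail)
i=17 'b': node 1→2  → match P0@[16:17]
i=18 'd': node 2→1 (via fail)
i=19 'd': node 1→1 (via fail)
i=20 'b': node 1→2  → match P0@[19:20]
i=21 'c': node 2→0 (via fail)
i=22 'd': node 0→1
i=23 'b': node 1→2  → match P0@[22:23]
i=24 'd': node 2→1 (via fail)
i=25 'd': node 1→1 (via fail)
i=26 'd': node 1→1 (via fail)
i=27 'c': node 1→0 (via fail)
i=28 'b': node 0→0
i=29 'a': node 0→3  → match P1@[29:29]
i=30 'b': node 3→0 (via fail)
i=31 'b': node 0→0
i=32 'c': node 0→0
i=33 'd': node 0→1
i=34 'a': node 1→3 (via fail)  → match P1@[34:34]
i=35 'b': node 3→0 (via fail)
i=36 'a': node 0→3  → match P1@[36:36]
i=37 'd': node 3→1 (via fail)
i=38 'c': node 1→0 (via fail)
i=39 'd': node 0→1
i=40 'b': node 1→2  → match P0@[39:40]
i=41 'a': node 2→3 (via fail)  → match P1@[41:41]
i=42 'd': node 3→1 (via fail)
i=43 'a': node 1→3 (via fail)  → match P1@[43:43]
i=44 'b': node 3→0 (via fail)
i=45 'a': node 0→3  → match P1@[45:45]
i=46 'd': node 3→1 (via fail)
i=47 'c': node 1→0 (via fail)
i=48 'd': node 0→1
i=49 'b': node 1→2  → match P0@[48:49]
i=50 'd': node 2→1 (via fail)
i=51 'd': node 1→1 (via fail)
i=52 'b': node 1→2  → match P0@[51:52]
i=53 'c': node 2→0 (via fail)
i=54 'd': node 0→1
i=55 'b': node 1→2  → match P0@[54:55]
i=56 'd': node 2→1 (via fail)
i=57 'a': node 1→3 (via fail)  → match P1@[57:57]
i=58 'c': node 3→0 (via fail)
i=59 'a': node 0→3  → match P1@[59:59]
i=60 'a': node 3→3 (via fail)  → match P1@[60:60]
i=61 'a': node 3→3 (via fail)  → match P1@[61:61]
i=62 'c': node 3→0 (via fail)
i=63 'a': node 0→3  → match P1@[63:63]
i=64 'd': node 3→1 (via fail)
i=65 'b': node 1→2  → match P0@[64:65]
i=66 'c': node 2→0 (via fail)
i=67 'a': node 0→3  → match P1@[67:67]
i=68 'a': node 3→3 (via fail)  → match P1@[68:68]
i=69 'd': node 3→1 (via fail)
i=70 'c': node 1→0 (via fail)
i=71 'd': node 0→1
i=72 'b': node 1→2  → match P0@[71:72]
i=73 'b': node 2→0 (via fail)
i=74 'd': node 0→1
i=75 'c': node 1→0 (via fail)
i=76 'd': node 0→1

Result: [[2,1],[3,1],[6,1],[9,1],[11,0],[14,1],[17,0],[20,0],[23,0],[29,1],[34,1],[36,1],[40,0],[41,1],[43,1],[45,1],[49,0],[52,0],[55,0],[57,1],[59,1],[60,1],[61,1],[63,1],[65,0],[67,1],[68,1],[72,0]]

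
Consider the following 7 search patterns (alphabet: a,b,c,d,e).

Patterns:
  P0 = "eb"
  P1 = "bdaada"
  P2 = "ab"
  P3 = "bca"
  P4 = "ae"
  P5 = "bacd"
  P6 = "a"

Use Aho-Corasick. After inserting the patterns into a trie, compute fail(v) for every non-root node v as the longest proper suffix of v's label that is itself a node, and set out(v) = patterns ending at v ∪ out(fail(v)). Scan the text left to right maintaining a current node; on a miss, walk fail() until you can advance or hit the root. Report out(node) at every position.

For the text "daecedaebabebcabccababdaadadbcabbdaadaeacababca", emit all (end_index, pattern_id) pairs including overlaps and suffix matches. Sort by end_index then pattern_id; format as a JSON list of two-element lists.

Build:
Trie nodes:
  0='ε' goto a→9 b→3 e→1
  1='e' goto b→2
  2='eb' goto ·  [P0 ends]
  3='b' goto a→14 c→11 d→4
  4='bd' goto a→5
  5='bda' goto a→6
  6='bdaa' goto d→7
  7='bdaad' goto a→8
  8='bdaada' goto ·  [P1 ends]
  9='a' goto b→10 e→13  [P6 ends]
  10='ab' goto ·  [P2 ends]
  11='bc' goto a→12
  12='bca' goto ·  [P3 ends]
  13='ae' goto ·  [P4 ends]
  14='ba' goto c→15
  15='bac' goto d→16
  16='bacd' goto ·  [P5 ends]

BFS fail/out derivation:
  n1('e'): parent n0 fail=0; on 'e' 0 → fail=0;  out ∅∪∅=∅
  n3('b'): parent n0 fail=0; on 'b' 0 → fail=0;  out ∅∪∅=∅
  n9('a'): parent n0 fail=0; on 'a' 0 → fail=0;  out {6}∪∅={6}
  n2('eb'): parent n1 fail=0; on 'b' 0 → fail=3;  out {0}∪∅={0}
  n4('bd'): parent n3 fail=0; on 'd' 0 → fail=0;  out ∅∪∅=∅
  n10('ab'): parent n9 fail=0; on 'b' 0 → fail=3;  out {2}∪∅={2}
  n11('bc'): parent n3 fail=0; on 'c' 0 → fail=0;  out ∅∪∅=∅
  n13('ae'): parent n9 fail=0; on 'e' 0 → fail=1;  out {4}∪∅={4}
  n14('ba'): parent n3 fail=0; on 'a' 0 → fail=9;  out ∅∪{6}={6}
  n5('bda'): parent n4 fail=0; on 'a' 0 → fail=9;  out ∅∪{6}={6}
  n12('bca'): parent n11 fail=0; on 'a' 0 → fail=9;  out {3}∪{6}={3,6}
  n15('bac'): parent n14 fail=9; on 'c' 9→0 → fail=0;  out ∅∪∅=∅
  n6('bdaa'): parent n5 fail=9; on 'a' 9→0 → fail=9;  out ∅∪{6}={6}
  n16('bacd'): parent n15 fail=0; on 'd' 0 → fail=0;  out {5}∪∅={5}
  n7('bdaad'): parent n6 fail=9; on 'd' 9→0 → fail=0;  out ∅∪∅=∅
  n8('bdaada'): parent n7 fail=0; on 'a' 0 → fail=9;  out {1}∪{6}={1,6}

Run:
pos 0 'd': at 0
pos 1 'a': at 9  ** P6@[1:1]
pos 2 'e': at 13  ** P4@[1:2]
pos 3 'c': at 0 (fail-walked)
pos 4 'e': at 1
pos 5 'd': at 0 (fail-walked)
pos 6 'a': at 9  ** P6@[6:6]
pos 7 'e': at 13  ** P4@[6:7]
pos 8 'b': at 2 (fail-walked)  ** P0@[7:8]
pos 9 'a': at 14 (fail-walked)  ** P6@[9:9]
pos 10 'b': at 10 (fail-walked)  ** P2@[9:10]
pos 11 'e': at 1 (fail-walked)
pos 12 'b': at 2  ** P0@[11:12]
pos 13 'c': at 11 (fail-walked)
pos 14 'a': at 12  ** P3@[12:14],P6@[14:14]
pos 15 'b': at 10 (fail-walked)  ** P2@[14:15]
pos 16 'c': at 11 (fail-walked)
pos 17 'c': at 0 (fail-walked)
pos 18 'a': at 9  ** P6@[18:18]
pos 19 'b': at 10  ** P2@[18:19]
pos 20 'a': at 14 (fail-walked)  ** P6@[20:20]
pos 21 'b': at 10 (fail-walked)  ** P2@[20:21]
pos 22 'd': at 4 (fail-walked)
pos 23 'a': at 5  ** P6@[23:23]
pos 24 'a': at 6  ** P6@[24:24]
pos 25 'd': at 7
pos 26 'a': at 8  ** P1@[21:26],P6@[26:26]
pos 27 'd': at 0 (fail-walked)
pos 28 'b': at 3
pos 29 'c': at 11
pos 30 'a': at 12  ** P3@[28:30],P6@[30:30]
pos 31 'b': at 10 (fail-walked)  ** P2@[30:31]
pos 32 'b': at 3 (fail-walked)
pos 33 'd': at 4
pos 34 'a': at 5  ** P6@[34:34]
pos 35 'a': at 6  ** P6@[35:35]
pos 36 'd': at 7
pos 37 'a': at 8  ** P1@[32:37],P6@[37:37]
pos 38 'e': at 13 (fail-walked)  ** P4@[37:38]
pos 39 'a': at 9 (fail-walked)  ** P6@[39:39]
pos 40 'c': at 0 (fail-walked)
pos 41 'a': at 9  ** P6@[41:41]
pos 42 'b': at 10  ** P2@[41:42]
pos 43 'a': at 14 (fail-walked)  ** P6@[43:43]
pos 44 'b': at 10 (fail-walked)  ** P2@[43:44]
pos 45 'c': at 11 (fail-walked)
pos 46 'a': at 12  ** P3@[44:46],P6@[46:46]

Matches: [[1,6],[2,4],[6,6],[7,4],[8,0],[9,6],[10,2],[12,0],[14,3],[14,6],[15,2],[18,6],[19,2],[20,6],[21,2],[23,6],[24,6],[26,1],[26,6],[30,3],[30,6],[31,2],[34,6],[35,6],[37,1],[37,6],[38,4],[39,6],[41,6],[42,2],[43,6],[44,2],[46,3],[46,6]]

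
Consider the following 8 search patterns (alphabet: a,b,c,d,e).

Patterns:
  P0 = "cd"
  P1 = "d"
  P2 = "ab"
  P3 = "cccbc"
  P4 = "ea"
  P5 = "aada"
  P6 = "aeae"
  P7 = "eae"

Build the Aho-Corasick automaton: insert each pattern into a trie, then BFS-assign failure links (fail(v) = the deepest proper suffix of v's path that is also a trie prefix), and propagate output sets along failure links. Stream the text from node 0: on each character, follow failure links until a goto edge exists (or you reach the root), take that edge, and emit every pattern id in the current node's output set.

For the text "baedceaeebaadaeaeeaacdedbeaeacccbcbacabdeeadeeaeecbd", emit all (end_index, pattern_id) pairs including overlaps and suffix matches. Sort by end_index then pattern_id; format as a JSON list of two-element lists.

Construct AC machine:
Trie (insert patterns):
  0='ε' goto a→4 c→1 d→3 e→10
  1='c' goto c→6 d→2
  2='cd' goto ·  [P0 ends]
  3='d' goto ·  [P1 ends]
  4='a' goto a→12 b→5 e→15
  5='ab' goto ·  [P2 ends]
  6='cc' goto c→7
  7='ccc' goto b→8
  8='cccb' goto c→9
  9='cccbc' goto ·  [P3 ends]
  10='e' goto a→11
  11='ea' goto e→18  [P4 ends]
  12='aa' goto d→13
  13='aad' goto a→14
  14='aada' goto ·  [P5 ends]
  15='ae' goto a→16
  16='aea' goto e→17
  17='aeae' goto ·  [P6 ends]
  18='eae' goto ·  [P7 ends]

Failure links (BFS by depth):
  n1('c'): parent n0 fail=0; on 'c' 0 → fail=0;  out ∅∪∅=∅
  n3('d'): parent n0 fail=0; on 'd' 0 → fail=0;  out {1}∪∅={1}
  n4('a'): parent n0 fail=0; on 'a' 0 → fail=0;  out ∅∪∅=∅
  n10('e'): parent n0 fail=0; on 'e' 0 → fail=0;  out ∅∪∅=∅
  n2('cd'): parent n1 fail=0; on 'd' 0 → fail=3;  out {0}∪{1}={0,1}
  n5('ab'): parent n4 fail=0; on 'b' 0 → fail=0;  out {2}∪∅={2}
  n6('cc'): parent n1 fail=0; on 'c' 0 → fail=1;  out ∅∪∅=∅
  n11('ea'): parent n10 fail=0; on 'a' 0 → fail=4;  out {4}∪∅={4}
  n12('aa'): parent n4 fail=0; on 'a' 0 → fail=4;  out ∅∪∅=∅
  n15('ae'): parent n4 fail=0; on 'e' 0 → fail=10;  out ∅∪∅=∅
  n7('ccc'): parent n6 fail=1; on 'c' 1 → fail=6;  out ∅∪∅=∅
  n13('aad'): parent n12 fail=4; on 'd' 4→0 → fail=3;  out ∅∪{1}={1}
  n16('aea'): parent n15 fail=10; on 'a' 10 → fail=11;  out ∅∪{4}={4}
  n18('eae'): parent n11 fail=4; on 'e' 4 → fail=15;  out {7}∪∅={7}
  n8('cccb'): parent n7 fail=6; on 'b' 6→1→0 → fail=0;  out ∅∪∅=∅
  n14('aada'): parent n13 fail=3; on 'a' 3→0 → fail=4;  out {5}∪∅={5}
  n17('aeae'): parent n16 fail=11; on 'e' 11 → fail=18;  out {6}∪{7}={6,7}
  n9('cccbc'): parent n8 fail=0; on 'c' 0 → fail=1;  out {3}∪∅={3}

Scan:
i=0 'b': node 0→0
i=1 'a': node 0→4
i=2 'e': node 4→15
i=3 'd': node 15→3 (fail-walked)  → match P1@[3:3]
i=4 'c': node 3→1 (fail-walked)
i=5 'e': node 1→10 (fail-walked)
i=6 'a': node 10→11  → match P4@[5:6]
i=7 'e': node 11→18  → match P7@[5:7]
i=8 'e': node 18→10 (fail-walked)
i=9 'b': node 10→0 (fail-walked)
i=10 'a': node 0→4
i=11 'a': node 4→12
i=12 'd': node 12→13  → match P1@[12:12]
i=13 'a': node 13→14  → match P5@[10:13]
i=14 'e': node 14→15 (fail-walked)
i=15 'a': node 15→16  → match P4@[14:15]
i=16 'e': node 16→17  → match P6@[13:16],P7@[14:16]
i=17 'e': node 17→10 (fail-walked)
i=18 'a': node 10→11  → match P4@[17:18]
i=19 'a': node 11→12 (fail-walked)
i=20 'c': node 12→1 (fail-walked)
i=21 'd': node 1→2  → match P0@[20:21],P1@[21:21]
i=22 'e': node 2→10 (fail-walked)
i=23 'd': node 10→3 (fail-walked)  → match P1@[23:23]
i=24 'b': node 3→0 (fail-walked)
i=25 'e': node 0→10
i=26 'a': node 10→11  → match P4@[25:26]
i=27 'e': node 11→18  → match P7@[25:27]
i=28 'a': node 18→16 (fail-walked)  → match P4@[27:28]
i=29 'c': node 16→1 (fail-walked)
i=30 'c': node 1→6
i=31 'c': node 6→7
i=32 'b': node 7→8
i=33 'c': node 8→9  → match P3@[29:33]
i=34 'b': node 9→0 (fail-walked)
i=35 'a': node 0→4
i=36 'c': node 4→1 (fail-walked)
i=37 'a': node 1→4 (fail-walked)
i=38 'b': node 4→5  → match P2@[37:38]
i=39 'd': node 5→3 (fail-walked)  → match P1@[39:39]
i=40 'e': node 3→10 (fail-walked)
i=41 'e': node 10→10 (fail-walked)
i=42 'a': node 10→11  → match P4@[41:42]
i=43 'd': node 11→3 (fail-walked)  → match P1@[43:43]
i=44 'e': node 3→10 (fail-walked)
i=45 'e': node 10→10 (fail-walked)
i=46 'a': node 10→11  → match P4@[45:46]
i=47 'e': node 11→18  → match P7@[45:47]
i=48 'e': node 18→10 (fail-walked)
i=49 'c': node 10→1 (fail-walked)
i=50 'b': node 1→0 (fail-walked)
i=51 'd': node 0→3  → match P1@[51:51]

Result: [[3,1],[6,4],[7,7],[12,1],[13,5],[15,4],[16,6],[16,7],[18,4],[21,0],[21,1],[23,1],[26,4],[27,7],[28,4],[33,3],[38,2],[39,1],[42,4],[43,1],[46,4],[47,7],[51,1]]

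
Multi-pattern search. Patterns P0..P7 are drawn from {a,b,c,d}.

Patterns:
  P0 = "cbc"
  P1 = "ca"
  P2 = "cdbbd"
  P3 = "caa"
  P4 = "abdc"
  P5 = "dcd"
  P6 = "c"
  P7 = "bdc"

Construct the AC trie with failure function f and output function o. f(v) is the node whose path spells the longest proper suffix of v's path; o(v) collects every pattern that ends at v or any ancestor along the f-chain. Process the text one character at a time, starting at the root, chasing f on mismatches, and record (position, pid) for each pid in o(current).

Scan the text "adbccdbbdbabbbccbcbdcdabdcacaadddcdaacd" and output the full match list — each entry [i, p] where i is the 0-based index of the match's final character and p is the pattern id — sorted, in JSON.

Build automaton:
Trie (insert patterns):
  n0 'ε': a→10 b→17 c→1 d→14
  n1 'c': a→4 b→2 d→5  ←P6
  n2 'cb': c→3
  n3 'cbc': ·  ←P0
  n4 'ca': a→9  ←P1
  n5 'cd': b→6
  n6 'cdb': b→7
  n7 'cdbb': d→8
  n8 'cdbbd': ·  ←P2
  n9 'caa': ·  ←P3
  n10 'a': b→11
  n11 'ab': d→12
  n12 'abd': c→13
  n13 'abdc': ·  ←P4
  n14 'd': c→15
  n15 'dc': d→16
  n16 'dcd': ·  ←P5
  n17 'b': d→18
  n18 'bd': c→19
  n19 'bdc': ·  ←P7

BFS fail/out derivation:
  n1('c'): parent n0 fail=0; on 'c' 0 → fail=0;  out {6}∪∅={6}
  n10('a'): parent n0 fail=0; on 'a' 0 → fail=0;  out ∅∪∅=∅
  n14('d'): parent n0 fail=0; on 'd' 0 → fail=0;  out ∅∪∅=∅
  n17('b'): parent n0 fail=0; on 'b' 0 → fail=0;  out ∅∪∅=∅
  n2('cb'): parent n1 fail=0; on 'b' 0 → fail=17;  out ∅∪∅=∅
  n4('ca'): parent n1 fail=0; on 'a' 0 → fail=10;  out {1}∪∅={1}
  n5('cd'): parent n1 fail=0; on 'd' 0 → fail=14;  out ∅∪∅=∅
  n11('ab'): parent n10 fail=0; on 'b' 0 → fail=17;  out ∅∪∅=∅
  n15('dc'): parent n14 fail=0; on 'c' 0 → fail=1;  out ∅∪{6}={6}
  n18('bd'): parent n17 fail=0; on 'd' 0 → fail=14;  out ∅∪∅=∅
  n3('cbc'): parent n2 fail=17; on 'c' 17→0 → fail=1;  out {0}∪{6}={0,6}
  n6('cdb'): parent n5 fail=14; on 'b' 14→0 → fail=17;  out ∅∪∅=∅
  n9('caa'): parent n4 fail=10; on 'a' 10→0 → fail=10;  out {3}∪∅={3}
  n12('abd'): parent n11 fail=17; on 'd' 17 → fail=18;  out ∅∪∅=∅
  n16('dcd'): parent n15 fail=1; on 'd' 1 → fail=5;  out {5}∪∅={5}
  n19('bdc'): parent n18 fail=14; on 'c' 14 → fail=15;  out {7}∪{6}={6,7}
  n7('cdbb'): parent n6 fail=17; on 'b' 17→0 → fail=17;  out ∅∪∅=∅
  n13('abdc'): parent n12 fail=18; on 'c' 18 → fail=19;  out {4}∪{6,7}={4,6,7}
  n8('cdbbd'): parent n7 fail=17; on 'd' 17 → fail=18;  out {2}∪∅={2}

Run:
pos 0 'a': at 10
pos 1 'd': at 14 ·f
pos 2 'b': at 17 ·f
pos 3 'c': at 1 ·f  → match P6@[3:3]
pos 4 'c': at 1 ·f  → match P6@[4:4]
pos 5 'd': at 5
pos 6 'b': at 6
pos 7 'b': at 7
pos 8 'd': at 8  → match P2@[4:8]
pos 9 'b': at 17 ·f
pos 10 'a': at 10 ·f
pos 11 'b': at 11
pos 12 'b': at 17 ·f
pos 13 'b': at 17 ·f
pos 14 'c': at 1 ·f  → match P6@[14:14]
pos 15 'c': at 1 ·f  → match P6@[15:15]
pos 16 'b': at 2
pos 17 'c': at 3  → match P0@[15:17],P6@[17:17]
pos 18 'b': at 2 ·f
pos 19 'd': at 18 ·f
pos 20 'c': at 19  → match P6@[20:20],P7@[18:20]
pos 21 'd': at 16 ·f  → match P5@[19:21]
pos 22 'a': at 10 ·f
pos 23 'b': at 11
pos 24 'd': at 12
pos 25 'c': at 13  → match P4@[22:25],P6@[25:25],P7@[23:25]
pos 26 'a': at 4 ·f  → match P1@[25:26]
pos 27 'c': at 1 ·f  → match P6@[27:27]
pos 28 'a': at 4  → match P1@[27:28]
pos 29 'a': at 9  → match P3@[27:29]
pos 30 'd': at 14 ·f
pos 31 'd': at 14 ·f
pos 32 'd': at 14 ·f
pos 33 'c': at 15  → match P6@[33:33]
pos 34 'd': at 16  → match P5@[32:34]
pos 35 'a': at 10 ·f
pos 36 'a': at 10 ·f
pos 37 'c': at 1 ·f  → match P6@[37:37]
pos 38 'd': at 5

All matches (sorted): [[3,6],[4,6],[8,2],[14,6],[15,6],[17,0],[17,6],[20,6],[20,7],[21,5],[25,4],[25,6],[25,7],[26,1],[27,6],[28,1],[29,3],[33,6],[34,5],[37,6]]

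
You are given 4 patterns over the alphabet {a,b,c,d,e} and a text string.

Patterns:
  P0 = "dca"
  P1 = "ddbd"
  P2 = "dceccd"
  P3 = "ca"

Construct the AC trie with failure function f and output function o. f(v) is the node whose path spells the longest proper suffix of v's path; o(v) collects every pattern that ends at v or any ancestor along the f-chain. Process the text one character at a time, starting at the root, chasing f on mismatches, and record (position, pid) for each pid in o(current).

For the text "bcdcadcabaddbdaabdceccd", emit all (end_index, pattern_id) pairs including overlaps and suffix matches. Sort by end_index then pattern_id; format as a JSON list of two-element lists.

Construct AC machine:
Trie nodes:
  0='ε' goto c→11 d→1
  1='d' goto c→2 d→4
  2='dc' goto a→3 e→7
  3='dca' goto ·  ←P0
  4='dd' goto b→5
  5='ddb' goto d→6
  6='ddbd' goto ·  ←P1
  7='dce' goto c→8
  8='dcec' goto c→9
  9='dcecc' goto d→10
  10='dceccd' goto ·  ←P2
  11='c' goto a→12
  12='ca' goto ·  ←P3

Failure links (BFS by depth):
  fail(1) 'd': from fail(0)=0 chase 'd': 0 ⇒ 0;  out=∅∪out(0)=∅
  fail(11) 'c': from fail(0)=0 chase 'c': 0 ⇒ 0;  out=∅∪out(0)=∅
  fail(2) 'dc': from fail(1)=0 chase 'c': 0 ⇒ 11;  out=∅∪out(11)=∅
  fail(4) 'dd': from fail(1)=0 chase 'd': 0 ⇒ 1;  out=∅∪out(1)=∅
  fail(12) 'ca': from fail(11)=0 chase 'a': 0 ⇒ 0;  out={3}∪out(0)={3}
  fail(3) 'dca': from fail(2)=11 chase 'a': 11 ⇒ 12;  out={0}∪out(12)={0,3}
  fail(5) 'ddb': from fail(4)=1 chase 'b': 1→0 ⇒ 0;  out=∅∪out(0)=∅
  fail(7) 'dce': from fail(2)=11 chase 'e': 11→0 ⇒ 0;  out=∅∪out(0)=∅
  fail(6) 'ddbd': from fail(5)=0 chase 'd': 0 ⇒ 1;  out={1}∪out(1)={1}
  fail(8) 'dcec': from fail(7)=0 chase 'c': 0 ⇒ 11;  out=∅∪out(11)=∅
  fail(9) 'dcecc': from fail(8)=11 chase 'c': 11→0 ⇒ 11;  out=∅∪out(11)=∅
  fail(10) 'dceccd': from fail(9)=11 chase 'd': 11→0 ⇒ 1;  out={2}∪out(1)={2}

Text stream:
pos 0 'b': at 0
pos 1 'c': at 11
pos 2 'd': at 1 (fail-walked)
pos 3 'c': at 2
pos 4 'a': at 3  → match P0@[2:4],P3@[3:4]
pos 5 'd': at 1 (fail-walked)
pos 6 'c': at 2
pos 7 'a': at 3  → match P0@[5:7],P3@[6:7]
pos 8 'b': at 0 (fail-walked)
pos 9 'a': at 0
pos 10 'd': at 1
pos 11 'd': at 4
pos 12 'b': at 5
pos 13 'd': at 6  → match P1@[10:13]
pos 14 'a': at 0 (fail-walked)
pos 15 'a': at 0
pos 16 'b': at 0
pos 17 'd': at 1
pos 18 'c': at 2
pos 19 'e': at 7
pos 20 'c': at 8
pos 21 'c': at 9
pos 22 'd': at 10  → match P2@[17:22]

Result: [[4,0],[4,3],[7,0],[7,3],[13,1],[22,2]]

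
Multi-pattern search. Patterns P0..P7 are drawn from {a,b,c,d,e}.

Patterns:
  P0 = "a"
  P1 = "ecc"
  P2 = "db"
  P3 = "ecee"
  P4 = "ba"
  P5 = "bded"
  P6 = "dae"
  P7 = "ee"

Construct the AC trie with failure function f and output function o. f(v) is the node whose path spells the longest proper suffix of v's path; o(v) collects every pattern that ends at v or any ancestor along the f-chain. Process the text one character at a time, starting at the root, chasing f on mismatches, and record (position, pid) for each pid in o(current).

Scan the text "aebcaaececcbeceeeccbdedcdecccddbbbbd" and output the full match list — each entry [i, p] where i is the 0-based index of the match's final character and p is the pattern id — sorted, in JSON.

Build:
Trie nodes:
  0='ε' goto a→1 b→9 d→5 e→2
  1='a' goto ·  [P0 ends]
  2='e' goto c→3 e→16
  3='ec' goto c→4 e→7
  4='ecc' goto ·  [P1 ends]
  5='d' goto a→14 b→6
  6='db' goto ·  [P2 ends]
  7='ece' goto e→8
  8='ecee' goto ·  [P3 ends]
  9='b' goto a→10 d→11
  10='ba' goto ·  [P4 ends]
  11='bd' goto e→12
  12='bde' goto d→13
  13='bded' goto ·  [P5 ends]
  14='da' goto e→15
  15='dae' goto ·  [P6 ends]
  16='ee' goto ·  [P7 ends]

Failure links (BFS by depth):
  fail(1) 'a': from fail(0)=0 chase 'a': 0 ⇒ 0;  out={0}∪out(0)={0}
  fail(2) 'e': from fail(0)=0 chase 'e': 0 ⇒ 0;  out=∅∪out(0)=∅
  fail(5) 'd': from fail(0)=0 chase 'd': 0 ⇒ 0;  out=∅∪out(0)=∅
  fail(9) 'b': from fail(0)=0 chase 'b': 0 ⇒ 0;  out=∅∪out(0)=∅
  fail(3) 'ec': from fail(2)=0 chase 'c': 0 ⇒ 0;  out=∅∪out(0)=∅
  fail(6) 'db': from fail(5)=0 chase 'b': 0 ⇒ 9;  out={2}∪out(9)={2}
  fail(10) 'ba': from fail(9)=0 chase 'a': 0 ⇒ 1;  out={4}∪out(1)={0,4}
  fail(11) 'bd': from fail(9)=0 chase 'd': 0 ⇒ 5;  out=∅∪out(5)=∅
  fail(14) 'da': from fail(5)=0 chase 'a': 0 ⇒ 1;  out=∅∪out(1)={0}
  fail(16) 'ee': from fail(2)=0 chase 'e': 0 ⇒ 2;  out={7}∪out(2)={7}
  fail(4) 'ecc': from fail(3)=0 chase 'c': 0 ⇒ 0;  out={1}∪out(0)={1}
  fail(7) 'ece': from fail(3)=0 chase 'e': 0 ⇒ 2;  out=∅∪out(2)=∅
  fail(12) 'bde': from fail(11)=5 chase 'e': 5→0 ⇒ 2;  out=∅∪out(2)=∅
  fail(15) 'dae': from fail(14)=1 chase 'e': 1→0 ⇒ 2;  out={6}∪out(2)={6}
  fail(8) 'ecee': from fail(7)=2 chase 'e': 2 ⇒ 16;  out={3}∪out(16)={3,7}
  fail(13) 'bded': from fail(12)=2 chase 'd': 2→0 ⇒ 5;  out={5}∪out(5)={5}

Text stream:
[0] read 'a'  n0⇒n1  ** P0@[0:0]
[1] read 'e'  n1⇒n2 ·f
[2] read 'b'  n2⇒n9 ·f
[3] read 'c'  n9⇒n0 ·f
[4] read 'a'  n0⇒n1  ** P0@[4:4]
[5] read 'a'  n1⇒n1 ·f  ** P0@[5:5]
[6] read 'e'  n1⇒n2 ·f
[7] read 'c'  n2⇒n3
[8] read 'e'  n3⇒n7
[9] read 'c'  n7⇒n3 ·f
[10] read 'c'  n3⇒n4  ** P1@[8:10]
[11] read 'b'  n4⇒n9 ·f
[12] read 'e'  n9⇒n2 ·f
[13] read 'c'  n2⇒n3
[14] read 'e'  n3⇒n7
[15] read 'e'  n7⇒n8  ** P3@[12:15],P7@[14:15]
[16] read 'e'  n8⇒n16 ·f  ** P7@[15:16]
[17] read 'c'  n16⇒n3 ·f
[18] read 'c'  n3⇒n4  ** P1@[16:18]
[19] read 'b'  n4⇒n9 ·f
[20] read 'd'  n9⇒n11
[21] read 'e'  n11⇒n12
[22] read 'd'  n12⇒n13  ** P5@[19:22]
[23] read 'c'  n13⇒n0 ·f
[24] read 'd'  n0⇒n5
[25] read 'e'  n5⇒n2 ·f
[26] read 'c'  n2⇒n3
[27] read 'c'  n3⇒n4  ** P1@[25:27]
[28] read 'c'  n4⇒n0 ·f
[29] read 'd'  n0⇒n5
[30] read 'd'  n5⇒n5 ·f
[31] read 'b'  n5⇒n6  ** P2@[30:31]
[32] read 'b'  n6⇒n9 ·f
[33] read 'b'  n9⇒n9 ·f
[34] read 'b'  n9⇒n9 ·f
[35] read 'd'  n9⇒n11

Result: [[0,0],[4,0],[5,0],[10,1],[15,3],[15,7],[16,7],[18,1],[22,5],[27,1],[31,2]]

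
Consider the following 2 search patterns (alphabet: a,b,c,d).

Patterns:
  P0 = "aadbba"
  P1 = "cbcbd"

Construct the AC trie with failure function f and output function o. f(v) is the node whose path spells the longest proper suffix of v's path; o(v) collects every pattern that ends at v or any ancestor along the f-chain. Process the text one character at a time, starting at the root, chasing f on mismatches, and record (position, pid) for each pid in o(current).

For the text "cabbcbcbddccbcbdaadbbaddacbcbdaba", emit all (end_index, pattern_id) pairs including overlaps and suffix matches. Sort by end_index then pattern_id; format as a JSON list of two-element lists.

Construct AC machine:
Trie nodes:
  n0 'ε': a→1 c→7
  n1 'a': a→2
  n2 'aa': d→3
  n3 'aad': b→4
  n4 'aadb': b→5
  n5 'aadbb': a→6
  n6 'aadbba': ·  ←P0
  n7 'c': b→8
  n8 'cb': c→9
  n9 'cbc': b→10
  n10 'cbcb': d→11
  n11 'cbcbd': ·  ←P1

BFS fail/out derivation:
  fail(1) 'a': from fail(0)=0 chase 'a': 0 ⇒ 0;  out=∅∪out(0)=∅
  fail(7) 'c': from fail(0)=0 chase 'c': 0 ⇒ 0;  out=∅∪out(0)=∅
  fail(2) 'aa': from fail(1)=0 chase 'a': 0 ⇒ 1;  out=∅∪out(1)=∅
  fail(8) 'cb': from fail(7)=0 chase 'b': 0 ⇒ 0;  out=∅∪out(0)=∅
  fail(3) 'aad': from fail(2)=1 chase 'd': 1→0 ⇒ 0;  out=∅∪out(0)=∅
  fail(9) 'cbc': from fail(8)=0 chase 'c': 0 ⇒ 7;  out=∅∪out(7)=∅
  fail(4) 'aadb': from fail(3)=0 chase 'b': 0 ⇒ 0;  out=∅∪out(0)=∅
  fail(10) 'cbcb': from fail(9)=7 chase 'b': 7 ⇒ 8;  out=∅∪out(8)=∅
  fail(5) 'aadbb': from fail(4)=0 chase 'b': 0 ⇒ 0;  out=∅∪out(0)=∅
  fail(11) 'cbcbd': from fail(10)=8 chase 'd': 8→0 ⇒ 0;  out={1}∪out(0)={1}
  fail(6) 'aadbba': from fail(5)=0 chase 'a': 0 ⇒ 1;  out={0}∪out(1)={0}

Run:
i=0 'c': node 0→7
i=1 'a': node 7→1 (via fail)
i=2 'b': node 1→0 (via fail)
i=3 'b': node 0→0
i=4 'c': node 0→7
i=5 'b': node 7→8
i=6 'c': node 8→9
i=7 'b': node 9→10
i=8 'd': node 10→11  ** P1@[4:8]
i=9 'd': node 11→0 (via fail)
i=10 'c': node 0→7
i=11 'c': node 7→7 (via fail)
i=12 'b': node 7→8
i=13 'c': node 8→9
i=14 'b': node 9→10
i=15 'd': node 10→11  ** P1@[11:15]
i=16 'a': node 11→1 (via fail)
i=17 'a': node 1→2
i=18 'd': node 2→3
i=19 'b': node 3→4
i=20 'b': node 4→5
i=21 'a': node 5→6  ** P0@[16:21]
i=22 'd': node 6→0 (via fail)
i=23 'd': node 0→0
i=24 'a': node 0→1
i=25 'c': node 1→7 (via fail)
i=26 'b': node 7→8
i=27 'c': node 8→9
i=28 'b': node 9→10
i=29 'd': node 10→11  ** P1@[25:29]
i=30 'a': node 11→1 (via fail)
i=31 'b': node 1→0 (via fail)
i=32 'a': node 0→1

All matches (sorted): [[8,1],[15,1],[21,0],[29,1]]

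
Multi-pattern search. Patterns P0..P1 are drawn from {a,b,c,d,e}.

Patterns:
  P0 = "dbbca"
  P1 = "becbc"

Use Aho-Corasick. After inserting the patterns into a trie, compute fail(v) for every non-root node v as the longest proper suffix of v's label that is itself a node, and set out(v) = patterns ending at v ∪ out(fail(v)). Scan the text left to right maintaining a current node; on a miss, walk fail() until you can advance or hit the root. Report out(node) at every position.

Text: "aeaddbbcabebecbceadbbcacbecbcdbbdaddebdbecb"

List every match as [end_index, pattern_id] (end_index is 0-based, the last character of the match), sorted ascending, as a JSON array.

Build:
Trie nodes:
  0='ε' goto b→6 d→1
  1='d' goto b→2
  2='db' goto b→3
  3='dbb' goto c→4
  4='dbbc' goto a→5
  5='dbbca' goto ·  [P0 ends]
  6='b' goto e→7
  7='be' goto c→8
  8='bec' goto b→9
  9='becb' goto c→10
  10='becbc' goto ·  [P1 ends]

Failure links (BFS by depth):
  n1('d'): parent n0 fail=0; on 'd' 0 → fail=0;  out ∅∪∅=∅
  n6('b'): parent n0 fail=0; on 'b' 0 → fail=0;  out ∅∪∅=∅
  n2('db'): parent n1 fail=0; on 'b' 0 → fail=6;  out ∅∪∅=∅
  n7('be'): parent n6 fail=0; on 'e' 0 → fail=0;  out ∅∪∅=∅
  n3('dbb'): parent n2 fail=6; on 'b' 6→0 → fail=6;  out ∅∪∅=∅
  n8('bec'): parent n7 fail=0; on 'c' 0 → fail=0;  out ∅∪∅=∅
  n4('dbbc'): parent n3 fail=6; on 'c' 6→0 → fail=0;  out ∅∪∅=∅
  n9('becb'): parent n8 fail=0; on 'b' 0 → fail=6;  out ∅∪∅=∅
  n5('dbbca'): parent n4 fail=0; on 'a' 0 → fail=0;  out {0}∪∅={0}
  n10('becbc'): parent n9 fail=6; on 'c' 6→0 → fail=0;  out {1}∪∅={1}

Text stream:
i=0 'a': node 0→0
i=1 'e': node 0→0
i=2 'a': node 0→0
i=3 'd': node 0→1
i=4 'd': node 1→1 (via fail)
i=5 'b': node 1→2
i=6 'b': node 2→3
i=7 'c': node 3→4
i=8 'a': node 4→5  emit P0@[4:8]
i=9 'b': node 5→6 (via fail)
i=10 'e': node 6→7
i=11 'b': node 7→6 (via fail)
i=12 'e': node 6→7
i=13 'c': node 7→8
i=14 'b': node 8→9
i=15 'c': node 9→10  emit P1@[11:15]
i=16 'e': node 10→0 (via fail)
i=17 'a': node 0→0
i=18 'd': node 0→1
i=19 'b': node 1→2
i=20 'b': node 2→3
i=21 'c': node 3→4
i=22 'a': node 4→5  emit P0@[18:22]
i=23 'c': node 5→0 (via fail)
i=24 'b': node 0→6
i=25 'e': node 6→7
i=26 'c': node 7→8
i=27 'b': node 8→9
i=28 'c': node 9→10  emit P1@[24:28]
i=29 'd': node 10→1 (via fail)
i=30 'b': node 1→2
i=31 'b': node 2→3
i=32 'd': node 3→1 (via fail)
i=33 'a': node 1→0 (via fail)
i=34 'd': node 0→1
i=35 'd': node 1→1 (via fail)
i=36 'e': node 1→0 (via fail)
i=37 'b': node 0→6
i=38 'd': node 6→1 (via fail)
i=39 'b': node 1→2
i=40 'e': node 2→7 (via fail)
i=41 'c': node 7→8
i=42 'b': node 8→9

Result: [[8,0],[15,1],[22,0],[28,1]]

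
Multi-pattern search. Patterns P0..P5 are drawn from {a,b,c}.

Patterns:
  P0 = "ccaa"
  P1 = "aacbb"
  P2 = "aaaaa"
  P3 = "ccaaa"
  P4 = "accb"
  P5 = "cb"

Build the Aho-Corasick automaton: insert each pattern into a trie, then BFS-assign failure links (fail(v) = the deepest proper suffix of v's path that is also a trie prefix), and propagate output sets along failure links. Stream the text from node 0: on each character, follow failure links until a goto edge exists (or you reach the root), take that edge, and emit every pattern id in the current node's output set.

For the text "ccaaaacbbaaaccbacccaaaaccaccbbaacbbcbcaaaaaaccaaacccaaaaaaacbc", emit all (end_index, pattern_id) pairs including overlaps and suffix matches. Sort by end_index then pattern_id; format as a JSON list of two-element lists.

Build automaton:
Trie nodes:
  0='ε' goto a→5 c→1
  1='c' goto b→17 c→2
  2='cc' goto a→3
  3='cca' goto a→4
  4='ccaa' goto a→13  ←P0
  5='a' goto a→6 c→14
  6='aa' goto a→10 c→7
  7='aac' goto b→8
  8='aacb' goto b→9
  9='aacbb' goto ·  ←P1
  10='aaa' goto a→11
  11='aaaa' goto a→12
  12='aaaaa' goto ·  ←P2
  13='ccaaa' goto ·  ←P3
  14='ac' goto c→15
  15='acc' goto b→16
  16='accb' goto ·  ←P4
  17='cb' goto ·  ←P5

BFS fail/out derivation:
  n1('c'): parent n0 fail=0; on 'c' 0 → fail=0;  out ∅∪∅=∅
  n5('a'): parent n0 fail=0; on 'a' 0 → fail=0;  out ∅∪∅=∅
  n2('cc'): parent n1 fail=0; on 'c' 0 → fail=1;  out ∅∪∅=∅
  n6('aa'): parent n5 fail=0; on 'a' 0 → fail=5;  out ∅∪∅=∅
  n14('ac'): parent n5 fail=0; on 'c' 0 → fail=1;  out ∅∪∅=∅
  n17('cb'): parent n1 fail=0; on 'b' 0 → fail=0;  out {5}∪∅={5}
  n3('cca'): parent n2 fail=1; on 'a' 1→0 → fail=5;  out ∅∪∅=∅
  n7('aac'): parent n6 fail=5; on 'c' 5 → fail=14;  out ∅∪∅=∅
  n10('aaa'): parent n6 fail=5; on 'a' 5 → fail=6;  out ∅∪∅=∅
  n15('acc'): parent n14 fail=1; on 'c' 1 → fail=2;  out ∅∪∅=∅
  n4('ccaa'): parent n3 fail=5; on 'a' 5 → fail=6;  out {0}∪∅={0}
  n8('aacb'): parent n7 fail=14; on 'b' 14→1 → fail=17;  out ∅∪{5}={5}
  n11('aaaa'): parent n10 fail=6; on 'a' 6 → fail=10;  out ∅∪∅=∅
  n16('accb'): parent n15 fail=2; on 'b' 2→1 → fail=17;  out {4}∪{5}={4,5}
  n9('aacbb'): parent n8 fail=17; on 'b' 17→0 → fail=0;  out {1}∪∅={1}
  n12('aaaaa'): parent n11 fail=10; on 'a' 10 → fail=11;  out {2}∪∅={2}
  n13('ccaaa'): parent n4 fail=6; on 'a' 6 → fail=10;  out {3}∪∅={3}

Scan:
pos 0 'c': at 1
pos 1 'c': at 2
pos 2 'a': at 3
pos 3 'a': at 4  → match P0@[0:3]
pos 4 'a': at 13  → match P3@[0:4]
pos 5 'a': at 11 ·f
pos 6 'c': at 7 ·f
pos 7 'b': at 8  → match P5@[6:7]
pos 8 'b': at 9  → match P1@[4:8]
pos 9 'a': at 5 ·f
pos 10 'a': at 6
pos 11 'a': at 10
pos 12 'c': at 7 ·f
pos 13 'c': at 15 ·f
pos 14 'b': at 16  → match P4@[11:14],P5@[13:14]
pos 15 'a': at 5 ·f
pos 16 'c': at 14
pos 17 'c': at 15
pos 18 'c': at 2 ·f
pos 19 'a': at 3
pos 20 'a': at 4  → match P0@[17:20]
pos 21 'a': at 13  → match P3@[17:21]
pos 22 'a': at 11 ·f
pos 23 'c': at 7 ·f
pos 24 'c': at 15 ·f
pos 25 'a': at 3 ·f
pos 26 'c': at 14 ·f
pos 27 'c': at 15
pos 28 'b': at 16  → match P4@[25:28],P5@[27:28]
pos 29 'b': at 0 ·f
pos 30 'a': at 5
pos 31 'a': at 6
pos 32 'c': at 7
pos 33 'b': at 8  → match P5@[32:33]
pos 34 'b': at 9  → match P1@[30:34]
pos 35 'c': at 1 ·f
pos 36 'b': at 17  → match P5@[35:36]
pos 37 'c': at 1 ·f
pos 38 'a': at 5 ·f
pos 39 'a': at 6
pos 40 'a': at 10
pos 41 'a': at 11
pos 42 'a': at 12  → match P2@[38:42]
pos 43 'a': at 12 ·f  → match P2@[39:43]
pos 44 'c': at 7 ·f
pos 45 'c': at 15 ·f
pos 46 'a': at 3 ·f
pos 47 'a': at 4  → match P0@[44:47]
pos 48 'a': at 13  → match P3@[44:48]
pos 49 'c': at 7 ·f
pos 50 'c': at 15 ·f
pos 51 'c': at 2 ·f
pos 52 'a': at 3
pos 53 'a': at 4  → match P0@[50:53]
pos 54 'a': at 13  → match P3@[50:54]
pos 55 'a': at 11 ·f
pos 56 'a': at 12  → match P2@[52:56]
pos 57 'a': at 12 ·f  → match P2@[53:57]
pos 58 'a': at 12 ·f  → match P2@[54:58]
pos 59 'c': at 7 ·f
pos 60 'b': at 8  → match P5@[59:60]
pos 61 'c': at 1 ·f

Result: [[3,0],[4,3],[7,5],[8,1],[14,4],[14,5],[20,0],[21,3],[28,4],[28,5],[33,5],[34,1],[36,5],[42,2],[43,2],[47,0],[48,3],[53,0],[54,3],[56,2],[57,2],[58,2],[60,5]]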